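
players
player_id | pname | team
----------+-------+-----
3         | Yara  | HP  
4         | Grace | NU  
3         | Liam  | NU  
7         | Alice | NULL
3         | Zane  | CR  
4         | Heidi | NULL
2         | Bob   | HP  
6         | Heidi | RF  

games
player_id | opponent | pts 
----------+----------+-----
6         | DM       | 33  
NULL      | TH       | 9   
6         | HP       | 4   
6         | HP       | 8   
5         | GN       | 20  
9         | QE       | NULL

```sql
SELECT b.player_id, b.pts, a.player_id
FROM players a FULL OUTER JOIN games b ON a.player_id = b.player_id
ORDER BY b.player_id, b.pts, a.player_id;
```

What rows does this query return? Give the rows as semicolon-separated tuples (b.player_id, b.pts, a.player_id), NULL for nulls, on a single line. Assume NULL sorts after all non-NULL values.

FULL OUTER JOIN keeps every row from both sides; unmatched rows get NULL for the other side's columns.
Matching on a.player_id = b.player_id. A NULL in a compared column never satisfies the condition.
Matched pairs: 3; unmatched a rows kept: 7; unmatched b rows kept: 3.

(5, 20, NULL); (6, 4, 6); (6, 8, 6); (6, 33, 6); (9, NULL, NULL); (NULL, 9, NULL); (NULL, NULL, 2); (NULL, NULL, 3); (NULL, NULL, 3); (NULL, NULL, 3); (NULL, NULL, 4); (NULL, NULL, 4); (NULL, NULL, 7)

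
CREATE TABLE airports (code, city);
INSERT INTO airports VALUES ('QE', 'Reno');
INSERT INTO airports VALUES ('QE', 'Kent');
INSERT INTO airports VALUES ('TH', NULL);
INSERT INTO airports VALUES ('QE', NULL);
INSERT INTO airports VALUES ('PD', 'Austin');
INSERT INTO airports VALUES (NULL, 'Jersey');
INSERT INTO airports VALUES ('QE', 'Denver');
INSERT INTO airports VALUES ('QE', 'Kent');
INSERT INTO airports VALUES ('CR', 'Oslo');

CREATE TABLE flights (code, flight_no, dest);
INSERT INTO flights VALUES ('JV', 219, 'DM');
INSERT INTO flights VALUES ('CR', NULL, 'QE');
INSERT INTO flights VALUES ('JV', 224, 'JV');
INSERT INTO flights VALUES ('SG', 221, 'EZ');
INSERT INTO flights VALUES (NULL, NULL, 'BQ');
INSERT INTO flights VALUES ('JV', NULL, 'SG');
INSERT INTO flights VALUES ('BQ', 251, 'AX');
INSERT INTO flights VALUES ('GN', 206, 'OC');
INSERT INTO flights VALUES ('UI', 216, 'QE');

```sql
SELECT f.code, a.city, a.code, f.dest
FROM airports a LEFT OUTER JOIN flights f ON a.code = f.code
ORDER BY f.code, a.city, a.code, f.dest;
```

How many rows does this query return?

LEFT JOIN keeps every row from `airports`; unmatched rows get NULL for `flights`'s columns.
Matching on a.code = f.code. A NULL in a compared column never satisfies the condition.
Matched pairs: 1; unmatched a rows kept: 8.
Total: 1 matched + 8 padded = 9 rows.

9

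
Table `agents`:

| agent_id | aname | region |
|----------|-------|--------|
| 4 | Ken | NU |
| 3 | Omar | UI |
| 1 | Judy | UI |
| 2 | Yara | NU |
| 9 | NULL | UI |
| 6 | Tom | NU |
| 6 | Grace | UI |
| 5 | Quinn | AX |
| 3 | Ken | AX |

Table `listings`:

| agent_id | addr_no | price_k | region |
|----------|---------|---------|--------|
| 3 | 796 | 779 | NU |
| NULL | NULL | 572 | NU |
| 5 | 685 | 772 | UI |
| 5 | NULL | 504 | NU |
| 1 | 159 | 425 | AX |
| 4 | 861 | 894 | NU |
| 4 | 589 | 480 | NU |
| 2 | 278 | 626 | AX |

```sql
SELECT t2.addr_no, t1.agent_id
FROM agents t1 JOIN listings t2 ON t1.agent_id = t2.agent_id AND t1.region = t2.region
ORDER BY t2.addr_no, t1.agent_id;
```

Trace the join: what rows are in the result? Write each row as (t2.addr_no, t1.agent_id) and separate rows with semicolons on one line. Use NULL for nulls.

(589, 4); (861, 4)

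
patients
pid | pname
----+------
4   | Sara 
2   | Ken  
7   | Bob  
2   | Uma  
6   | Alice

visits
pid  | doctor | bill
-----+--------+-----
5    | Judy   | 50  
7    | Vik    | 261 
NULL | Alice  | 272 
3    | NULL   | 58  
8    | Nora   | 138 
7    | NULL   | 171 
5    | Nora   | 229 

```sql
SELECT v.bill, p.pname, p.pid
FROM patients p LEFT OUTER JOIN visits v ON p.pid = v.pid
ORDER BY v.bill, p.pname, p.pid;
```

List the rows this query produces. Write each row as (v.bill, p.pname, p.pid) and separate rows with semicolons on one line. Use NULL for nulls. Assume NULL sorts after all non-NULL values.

(171, Bob, 7); (261, Bob, 7); (NULL, Alice, 6); (NULL, Ken, 2); (NULL, Sara, 4); (NULL, Uma, 2)

LEFT JOIN keeps every row from `patients`; unmatched rows get NULL for `visits`'s columns.
Matching on p.pid = v.pid. A NULL in a compared column never satisfies the condition.
- p row (pid=4): no match → kept, v columns NULL.
- p row (pid=2): no match → kept, v columns NULL.
- p row (pid=7): matches 2 v row(s) → 2 output row(s).
- p row (pid=2): no match → kept, v columns NULL.
- p row (pid=6): no match → kept, v columns NULL.
After projecting and ordering:
v.bill | p.pname | p.pid
171 | Bob | 7
261 | Bob | 7
NULL | Alice | 6
NULL | Ken | 2
NULL | Sara | 4
NULL | Uma | 2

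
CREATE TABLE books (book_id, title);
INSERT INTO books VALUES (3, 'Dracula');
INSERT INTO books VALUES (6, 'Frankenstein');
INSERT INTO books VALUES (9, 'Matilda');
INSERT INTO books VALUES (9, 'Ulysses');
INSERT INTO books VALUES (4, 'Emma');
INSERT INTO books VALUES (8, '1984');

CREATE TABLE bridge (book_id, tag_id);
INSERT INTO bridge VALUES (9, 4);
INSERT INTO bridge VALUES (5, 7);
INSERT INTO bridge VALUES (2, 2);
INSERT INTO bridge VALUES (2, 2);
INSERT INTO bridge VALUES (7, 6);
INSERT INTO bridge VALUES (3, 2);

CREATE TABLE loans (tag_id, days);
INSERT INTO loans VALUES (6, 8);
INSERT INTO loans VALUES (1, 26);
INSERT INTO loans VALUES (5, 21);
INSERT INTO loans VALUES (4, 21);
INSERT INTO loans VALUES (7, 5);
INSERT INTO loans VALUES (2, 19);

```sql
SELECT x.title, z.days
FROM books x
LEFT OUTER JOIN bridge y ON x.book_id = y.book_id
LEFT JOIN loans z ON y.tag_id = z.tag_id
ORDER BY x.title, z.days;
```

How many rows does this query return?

Evaluate left to right. First `books x LEFT JOIN bridge y` on book_id: 6 row(s).
Then LEFT JOIN `loans z` on tag_id: each of those 6 rows is kept; rows whose y.tag_id has no match in z get NULL for z's columns.
Result: 6 row(s).

6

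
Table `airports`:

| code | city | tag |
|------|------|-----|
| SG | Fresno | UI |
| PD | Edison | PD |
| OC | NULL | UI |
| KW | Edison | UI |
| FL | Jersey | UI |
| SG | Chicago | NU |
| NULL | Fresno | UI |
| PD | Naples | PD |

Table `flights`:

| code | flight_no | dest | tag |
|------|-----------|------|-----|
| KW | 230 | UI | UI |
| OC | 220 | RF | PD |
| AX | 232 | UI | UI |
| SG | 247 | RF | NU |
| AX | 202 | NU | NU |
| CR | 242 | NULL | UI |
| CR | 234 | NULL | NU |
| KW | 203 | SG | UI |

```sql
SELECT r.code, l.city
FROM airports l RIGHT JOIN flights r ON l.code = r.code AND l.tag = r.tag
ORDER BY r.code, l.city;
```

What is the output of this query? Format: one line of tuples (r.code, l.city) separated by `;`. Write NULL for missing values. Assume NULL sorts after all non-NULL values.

RIGHT JOIN keeps every row from `flights`; unmatched rows get NULL for `airports`'s columns.
Matching on l.code = r.code AND l.tag = r.tag. A NULL in a compared column never satisfies the condition.
Matched pairs: 3; unmatched r rows kept: 5.

(AX, NULL); (AX, NULL); (CR, NULL); (CR, NULL); (KW, Edison); (KW, Edison); (OC, NULL); (SG, Chicago)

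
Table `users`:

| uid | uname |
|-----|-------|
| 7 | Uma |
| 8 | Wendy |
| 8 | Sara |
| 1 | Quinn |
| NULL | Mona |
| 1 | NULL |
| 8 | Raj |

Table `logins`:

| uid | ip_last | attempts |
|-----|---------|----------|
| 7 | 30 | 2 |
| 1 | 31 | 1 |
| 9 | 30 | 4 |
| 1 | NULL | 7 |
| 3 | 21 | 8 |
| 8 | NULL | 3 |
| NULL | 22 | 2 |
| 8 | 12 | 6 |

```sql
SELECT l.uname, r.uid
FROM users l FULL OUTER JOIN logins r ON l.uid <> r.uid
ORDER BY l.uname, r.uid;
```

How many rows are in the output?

33

FULL OUTER JOIN keeps every row from both sides; unmatched rows get NULL for the other side's columns.
Matching on l.uid <> r.uid. A NULL in a compared column never satisfies the condition.
Matched pairs: 31; unmatched l rows kept: 1; unmatched r rows kept: 1.
Total: 31 matched + 2 padded = 33 rows.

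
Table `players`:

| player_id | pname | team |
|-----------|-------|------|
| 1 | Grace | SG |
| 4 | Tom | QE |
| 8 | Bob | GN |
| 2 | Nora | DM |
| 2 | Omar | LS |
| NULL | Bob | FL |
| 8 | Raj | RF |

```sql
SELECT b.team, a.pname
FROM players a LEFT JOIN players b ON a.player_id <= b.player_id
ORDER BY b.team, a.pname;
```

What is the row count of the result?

LEFT JOIN keeps every row from `players a`; unmatched rows get NULL for `players b`'s columns.
Matching on a.player_id <= b.player_id. A NULL in a compared column never satisfies the condition.
- player_id=1: 6 matching b row(s), so 6 row(s) emitted.
- player_id=4: 3 matching b row(s), so 3 row(s) emitted.
- player_id=8: 2 matching b row(s), so 2 row(s) emitted.
- player_id=2: 5 matching b row(s), so 5 row(s) emitted.
- player_id=2: 5 matching b row(s), so 5 row(s) emitted.
- player_id=NULL: no b row matches, row kept with b columns NULL.
- player_id=8: 2 matching b row(s), so 2 row(s) emitted.
Total: 23 matched + 1 padded = 24 rows.

24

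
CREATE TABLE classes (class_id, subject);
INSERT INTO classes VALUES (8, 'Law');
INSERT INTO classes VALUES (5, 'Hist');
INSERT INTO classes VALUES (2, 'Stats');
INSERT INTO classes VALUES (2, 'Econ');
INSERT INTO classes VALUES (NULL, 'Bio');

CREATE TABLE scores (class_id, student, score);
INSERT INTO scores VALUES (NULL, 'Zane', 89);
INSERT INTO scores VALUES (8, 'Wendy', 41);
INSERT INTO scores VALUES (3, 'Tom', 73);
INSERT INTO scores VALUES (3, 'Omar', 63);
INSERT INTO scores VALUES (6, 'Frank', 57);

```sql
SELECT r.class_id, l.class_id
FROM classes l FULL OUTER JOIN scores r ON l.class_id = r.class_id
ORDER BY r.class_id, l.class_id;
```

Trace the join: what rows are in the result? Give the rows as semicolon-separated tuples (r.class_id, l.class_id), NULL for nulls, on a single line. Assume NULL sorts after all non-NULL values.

(3, NULL); (3, NULL); (6, NULL); (8, 8); (NULL, 2); (NULL, 2); (NULL, 5); (NULL, NULL); (NULL, NULL)

FULL OUTER JOIN keeps every row from both sides; unmatched rows get NULL for the other side's columns.
Matching on l.class_id = r.class_id. A NULL in a compared column never satisfies the condition.
- l row (class_id=8): matches 1 r row(s) → 1 output row(s).
- l row (class_id=5): no match → kept, r columns NULL.
- l row (class_id=2): no match → kept, r columns NULL.
- l row (class_id=2): no match → kept, r columns NULL.
- l row (class_id=NULL): no match → kept, r columns NULL.
- 4 row(s) from r found no l partner → padded with NULL.
After projecting and ordering:
r.class_id | l.class_id
3 | NULL
3 | NULL
6 | NULL
8 | 8
NULL | 2
NULL | 2
NULL | 5
NULL | NULL
NULL | NULL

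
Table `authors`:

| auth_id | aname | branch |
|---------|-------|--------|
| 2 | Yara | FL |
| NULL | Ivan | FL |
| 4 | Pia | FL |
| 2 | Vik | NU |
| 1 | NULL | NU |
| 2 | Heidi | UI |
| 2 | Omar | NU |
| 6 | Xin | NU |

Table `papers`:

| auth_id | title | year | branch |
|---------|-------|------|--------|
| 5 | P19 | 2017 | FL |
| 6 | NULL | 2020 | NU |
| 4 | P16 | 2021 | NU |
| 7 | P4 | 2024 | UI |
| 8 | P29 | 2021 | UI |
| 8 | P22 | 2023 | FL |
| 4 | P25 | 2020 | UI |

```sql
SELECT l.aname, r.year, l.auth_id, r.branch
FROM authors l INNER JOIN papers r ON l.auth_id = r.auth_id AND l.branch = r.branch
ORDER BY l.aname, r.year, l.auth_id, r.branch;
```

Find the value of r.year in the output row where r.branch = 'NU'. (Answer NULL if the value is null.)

INNER JOIN keeps only pairs where the ON condition holds.
Matching on l.auth_id = r.auth_id AND l.branch = r.branch. A NULL in a compared column never satisfies the condition.
- l (auth_id=2, branch=FL) has no partner → excluded.
- l (auth_id=NULL, branch=FL) has no partner → excluded.
- l (auth_id=4, branch=FL) has no partner → excluded.
- l (auth_id=2, branch=NU) has no partner → excluded.
- l (auth_id=1, branch=NU) has no partner → excluded.
- l (auth_id=2, branch=UI) has no partner → excluded.
- l (auth_id=2, branch=NU) has no partner → excluded.
- l (auth_id=6, branch=NU) pairs with 1 row(s) of r.

2020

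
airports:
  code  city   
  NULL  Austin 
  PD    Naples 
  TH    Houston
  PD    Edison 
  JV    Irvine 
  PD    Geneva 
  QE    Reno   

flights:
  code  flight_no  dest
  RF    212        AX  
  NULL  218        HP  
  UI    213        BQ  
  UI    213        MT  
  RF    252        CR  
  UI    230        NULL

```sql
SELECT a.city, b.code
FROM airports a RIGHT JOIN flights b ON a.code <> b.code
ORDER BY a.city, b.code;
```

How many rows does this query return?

31

RIGHT JOIN keeps every row from `flights`; unmatched rows get NULL for `airports`'s columns.
Matching on a.code <> b.code. A NULL in a compared column never satisfies the condition.
- a row (code=NULL): no match.
- a row (code=PD): matches 5 b row(s) → 5 output row(s).
- a row (code=TH): matches 5 b row(s) → 5 output row(s).
- a row (code=PD): matches 5 b row(s) → 5 output row(s).
- a row (code=JV): matches 5 b row(s) → 5 output row(s).
- a row (code=PD): matches 5 b row(s) → 5 output row(s).
- a row (code=QE): matches 5 b row(s) → 5 output row(s).
- 1 b row(s) had no a match → kept, a columns NULL.
Total: 30 matched + 1 padded = 31 rows.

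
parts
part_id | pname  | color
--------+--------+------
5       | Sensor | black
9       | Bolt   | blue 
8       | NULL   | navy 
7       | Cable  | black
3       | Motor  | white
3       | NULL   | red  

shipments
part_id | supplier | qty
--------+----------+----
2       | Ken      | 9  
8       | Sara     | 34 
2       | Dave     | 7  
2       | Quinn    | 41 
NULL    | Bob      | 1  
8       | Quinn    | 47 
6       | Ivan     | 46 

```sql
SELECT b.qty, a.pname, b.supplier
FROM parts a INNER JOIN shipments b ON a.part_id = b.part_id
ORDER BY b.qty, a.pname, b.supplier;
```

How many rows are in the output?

INNER JOIN keeps only pairs where the ON condition holds.
Matching on a.part_id = b.part_id. A NULL in a compared column never satisfies the condition.
Matched pairs: 2.
Total: 2 rows.

2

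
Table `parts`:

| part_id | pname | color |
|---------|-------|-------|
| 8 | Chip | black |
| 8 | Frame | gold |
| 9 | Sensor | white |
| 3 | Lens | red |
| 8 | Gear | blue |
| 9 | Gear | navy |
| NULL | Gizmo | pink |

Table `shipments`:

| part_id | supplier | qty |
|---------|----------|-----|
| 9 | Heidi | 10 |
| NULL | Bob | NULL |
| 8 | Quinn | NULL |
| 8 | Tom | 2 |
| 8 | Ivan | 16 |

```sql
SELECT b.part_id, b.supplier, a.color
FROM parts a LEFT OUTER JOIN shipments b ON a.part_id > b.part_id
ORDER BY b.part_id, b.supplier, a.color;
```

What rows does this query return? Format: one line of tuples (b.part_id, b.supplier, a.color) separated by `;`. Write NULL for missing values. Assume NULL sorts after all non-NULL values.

(8, Ivan, navy); (8, Ivan, white); (8, Quinn, navy); (8, Quinn, white); (8, Tom, navy); (8, Tom, white); (NULL, NULL, black); (NULL, NULL, blue); (NULL, NULL, gold); (NULL, NULL, pink); (NULL, NULL, red)

LEFT JOIN keeps every row from `parts`; unmatched rows get NULL for `shipments`'s columns.
Matching on a.part_id > b.part_id. A NULL in a compared column never satisfies the condition.
Matched pairs: 6; unmatched a rows kept: 5.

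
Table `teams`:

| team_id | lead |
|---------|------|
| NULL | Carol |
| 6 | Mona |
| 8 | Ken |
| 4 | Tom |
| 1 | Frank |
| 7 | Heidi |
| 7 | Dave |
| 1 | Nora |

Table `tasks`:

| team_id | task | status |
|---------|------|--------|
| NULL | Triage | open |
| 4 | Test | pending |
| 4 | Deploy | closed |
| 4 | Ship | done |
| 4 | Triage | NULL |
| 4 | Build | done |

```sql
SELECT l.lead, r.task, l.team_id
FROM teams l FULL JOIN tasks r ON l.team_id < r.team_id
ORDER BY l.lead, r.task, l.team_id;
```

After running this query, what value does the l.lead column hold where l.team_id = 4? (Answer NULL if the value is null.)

FULL OUTER JOIN keeps every row from both sides; unmatched rows get NULL for the other side's columns.
Matching on l.team_id < r.team_id. A NULL in a compared column never satisfies the condition.
- l[0] team_id=NULL → no match; kept with NULLs on the r side.
- l[1] team_id=6 → no match; kept with NULLs on the r side.
- l[2] team_id=8 → no match; kept with NULLs on the r side.
- l[3] team_id=4 → no match; kept with NULLs on the r side.
- l[4] team_id=1 → 5 match(es) in r → 5 row(s).
- l[5] team_id=7 → no match; kept with NULLs on the r side.
- l[6] team_id=7 → no match; kept with NULLs on the r side.
- l[7] team_id=1 → 5 match(es) in r → 5 row(s).
- 1 r row(s) had no l match → kept, l columns NULL.

Tom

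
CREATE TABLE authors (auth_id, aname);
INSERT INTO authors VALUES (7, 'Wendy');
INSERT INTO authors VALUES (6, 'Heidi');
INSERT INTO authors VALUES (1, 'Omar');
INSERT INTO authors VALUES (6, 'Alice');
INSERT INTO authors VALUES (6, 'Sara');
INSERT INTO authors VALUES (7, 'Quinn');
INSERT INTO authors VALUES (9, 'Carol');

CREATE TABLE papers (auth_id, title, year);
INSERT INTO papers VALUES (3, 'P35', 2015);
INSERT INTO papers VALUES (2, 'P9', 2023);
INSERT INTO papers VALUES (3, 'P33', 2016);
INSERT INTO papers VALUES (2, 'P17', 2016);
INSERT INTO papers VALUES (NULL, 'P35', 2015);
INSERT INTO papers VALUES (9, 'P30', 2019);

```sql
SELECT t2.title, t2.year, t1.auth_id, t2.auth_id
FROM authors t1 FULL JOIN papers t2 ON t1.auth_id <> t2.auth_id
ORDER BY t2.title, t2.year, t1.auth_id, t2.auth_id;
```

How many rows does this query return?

FULL OUTER JOIN keeps every row from both sides; unmatched rows get NULL for the other side's columns.
Matching on t1.auth_id <> t2.auth_id. A NULL in a compared column never satisfies the condition.
- t1 row (auth_id=7): matches 5 t2 row(s) → 5 output row(s).
- t1 row (auth_id=6): matches 5 t2 row(s) → 5 output row(s).
- t1 row (auth_id=1): matches 5 t2 row(s) → 5 output row(s).
- t1 row (auth_id=6): matches 5 t2 row(s) → 5 output row(s).
- t1 row (auth_id=6): matches 5 t2 row(s) → 5 output row(s).
- t1 row (auth_id=7): matches 5 t2 row(s) → 5 output row(s).
- t1 row (auth_id=9): matches 4 t2 row(s) → 4 output row(s).
- 1 row(s) from t2 found no t1 partner → padded with NULL.
Total: 34 matched + 1 padded = 35 rows.

35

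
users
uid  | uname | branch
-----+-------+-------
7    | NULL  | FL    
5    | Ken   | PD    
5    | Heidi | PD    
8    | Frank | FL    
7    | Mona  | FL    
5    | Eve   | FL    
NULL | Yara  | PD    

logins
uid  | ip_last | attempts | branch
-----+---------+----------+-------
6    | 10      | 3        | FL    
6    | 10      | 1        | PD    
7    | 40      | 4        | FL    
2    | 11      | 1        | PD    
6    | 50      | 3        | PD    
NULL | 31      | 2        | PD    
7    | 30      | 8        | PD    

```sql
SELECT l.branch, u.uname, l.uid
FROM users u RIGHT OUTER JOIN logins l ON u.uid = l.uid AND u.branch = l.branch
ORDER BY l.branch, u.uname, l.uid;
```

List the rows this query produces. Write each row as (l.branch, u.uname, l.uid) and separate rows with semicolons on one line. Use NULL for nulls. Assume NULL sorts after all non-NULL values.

(FL, Mona, 7); (FL, NULL, 6); (FL, NULL, 7); (PD, NULL, 2); (PD, NULL, 6); (PD, NULL, 6); (PD, NULL, 7); (PD, NULL, NULL)

RIGHT JOIN keeps every row from `logins`; unmatched rows get NULL for `users`'s columns.
Matching on u.uid = l.uid AND u.branch = l.branch. A NULL in a compared column never satisfies the condition.
Matched pairs: 2; unmatched l rows kept: 6.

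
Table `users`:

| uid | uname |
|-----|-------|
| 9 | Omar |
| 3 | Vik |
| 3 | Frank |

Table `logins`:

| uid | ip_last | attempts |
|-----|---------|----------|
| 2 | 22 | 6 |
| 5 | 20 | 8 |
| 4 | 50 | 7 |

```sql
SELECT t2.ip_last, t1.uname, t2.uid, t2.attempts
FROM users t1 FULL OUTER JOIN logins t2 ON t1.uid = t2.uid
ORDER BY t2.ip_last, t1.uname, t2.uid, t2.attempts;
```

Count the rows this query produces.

6

FULL OUTER JOIN keeps every row from both sides; unmatched rows get NULL for the other side's columns.
Matching on t1.uid = t2.uid.
Matched pairs: 0; unmatched t1 rows kept: 3; unmatched t2 rows kept: 3.
Total: 0 matched + 6 padded = 6 rows.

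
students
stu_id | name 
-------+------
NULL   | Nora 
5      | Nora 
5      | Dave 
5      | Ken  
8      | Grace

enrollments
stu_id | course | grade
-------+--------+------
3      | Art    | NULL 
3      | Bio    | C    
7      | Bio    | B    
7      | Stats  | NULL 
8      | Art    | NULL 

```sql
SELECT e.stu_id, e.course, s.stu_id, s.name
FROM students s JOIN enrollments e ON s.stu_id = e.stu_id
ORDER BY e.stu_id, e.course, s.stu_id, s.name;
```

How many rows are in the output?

1

INNER JOIN keeps only pairs where the ON condition holds.
Matching on s.stu_id = e.stu_id. A NULL in a compared column never satisfies the condition.
- s (stu_id=NULL) has no partner → excluded.
- s (stu_id=5) has no partner → excluded.
- s (stu_id=5) has no partner → excluded.
- s (stu_id=5) has no partner → excluded.
- s (stu_id=8) pairs with 1 row(s) of e.
Total: 1 rows.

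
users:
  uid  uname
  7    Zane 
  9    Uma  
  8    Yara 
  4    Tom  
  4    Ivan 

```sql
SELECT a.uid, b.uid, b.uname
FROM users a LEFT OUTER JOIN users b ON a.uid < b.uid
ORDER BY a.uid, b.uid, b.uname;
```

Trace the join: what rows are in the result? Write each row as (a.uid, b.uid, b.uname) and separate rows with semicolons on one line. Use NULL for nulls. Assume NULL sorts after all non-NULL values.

LEFT JOIN keeps every row from `users a`; unmatched rows get NULL for `users b`'s columns.
Matching on a.uid < b.uid.
- uid=7: 2 matching b row(s), so 2 row(s) emitted.
- uid=9: no b row matches, row kept with b columns NULL.
- uid=8: 1 matching b row(s), so 1 row(s) emitted.
- uid=4: 3 matching b row(s), so 3 row(s) emitted.
- uid=4: 3 matching b row(s), so 3 row(s) emitted.
After projecting and ordering:
a.uid | b.uid | b.uname
4 | 7 | Zane
4 | 7 | Zane
4 | 8 | Yara
4 | 8 | Yara
4 | 9 | Uma
4 | 9 | Uma
7 | 8 | Yara
7 | 9 | Uma
8 | 9 | Uma
9 | NULL | NULL

(4, 7, Zane); (4, 7, Zane); (4, 8, Yara); (4, 8, Yara); (4, 9, Uma); (4, 9, Uma); (7, 8, Yara); (7, 9, Uma); (8, 9, Uma); (9, NULL, NULL)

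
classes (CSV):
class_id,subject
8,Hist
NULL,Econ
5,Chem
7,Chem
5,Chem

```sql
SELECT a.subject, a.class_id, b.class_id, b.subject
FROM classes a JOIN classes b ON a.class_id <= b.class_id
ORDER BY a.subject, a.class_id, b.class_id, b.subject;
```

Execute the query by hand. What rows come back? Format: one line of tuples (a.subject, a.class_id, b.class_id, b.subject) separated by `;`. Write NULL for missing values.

(Chem, 5, 5, Chem); (Chem, 5, 5, Chem); (Chem, 5, 5, Chem); (Chem, 5, 5, Chem); (Chem, 5, 7, Chem); (Chem, 5, 7, Chem); (Chem, 5, 8, Hist); (Chem, 5, 8, Hist); (Chem, 7, 7, Chem); (Chem, 7, 8, Hist); (Hist, 8, 8, Hist)

INNER JOIN keeps only pairs where the ON condition holds.
Matching on a.class_id <= b.class_id. A NULL in a compared column never satisfies the condition.
- a row (class_id=8): matches 1 b row(s) → 1 output row(s).
- a row (class_id=NULL): no match → dropped.
- a row (class_id=5): matches 4 b row(s) → 4 output row(s).
- a row (class_id=7): matches 2 b row(s) → 2 output row(s).
- a row (class_id=5): matches 4 b row(s) → 4 output row(s).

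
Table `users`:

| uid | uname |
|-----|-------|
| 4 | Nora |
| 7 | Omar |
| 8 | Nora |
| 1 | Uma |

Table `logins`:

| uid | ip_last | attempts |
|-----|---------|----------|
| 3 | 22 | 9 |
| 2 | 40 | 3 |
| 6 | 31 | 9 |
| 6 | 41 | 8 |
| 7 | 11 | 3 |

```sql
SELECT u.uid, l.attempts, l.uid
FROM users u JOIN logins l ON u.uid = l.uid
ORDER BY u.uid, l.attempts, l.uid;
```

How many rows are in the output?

1

INNER JOIN keeps only pairs where the ON condition holds.
Matching on u.uid = l.uid.
- u (uid=4) has no partner → excluded.
- u (uid=7) pairs with 1 row(s) of l.
- u (uid=8) has no partner → excluded.
- u (uid=1) has no partner → excluded.
Total: 1 rows.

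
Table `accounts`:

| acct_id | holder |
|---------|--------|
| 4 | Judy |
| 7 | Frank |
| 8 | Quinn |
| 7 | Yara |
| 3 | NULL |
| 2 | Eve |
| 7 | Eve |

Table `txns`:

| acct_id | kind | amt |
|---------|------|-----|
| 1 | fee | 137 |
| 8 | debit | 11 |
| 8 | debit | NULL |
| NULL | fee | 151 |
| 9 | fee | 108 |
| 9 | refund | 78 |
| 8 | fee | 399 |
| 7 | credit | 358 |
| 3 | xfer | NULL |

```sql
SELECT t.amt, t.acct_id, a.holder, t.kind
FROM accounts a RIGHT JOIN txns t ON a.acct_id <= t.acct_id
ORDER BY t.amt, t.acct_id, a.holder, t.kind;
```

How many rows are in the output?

45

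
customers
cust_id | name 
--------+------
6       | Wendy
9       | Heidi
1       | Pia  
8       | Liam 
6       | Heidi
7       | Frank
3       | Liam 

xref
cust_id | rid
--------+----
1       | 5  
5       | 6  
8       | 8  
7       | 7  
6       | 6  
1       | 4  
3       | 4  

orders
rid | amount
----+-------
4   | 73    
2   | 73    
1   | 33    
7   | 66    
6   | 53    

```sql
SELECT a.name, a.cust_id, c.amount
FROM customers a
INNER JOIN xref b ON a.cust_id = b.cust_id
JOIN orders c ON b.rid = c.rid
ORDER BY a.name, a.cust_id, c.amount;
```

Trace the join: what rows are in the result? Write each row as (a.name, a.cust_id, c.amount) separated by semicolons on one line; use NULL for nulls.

(Frank, 7, 66); (Heidi, 6, 53); (Liam, 3, 73); (Pia, 1, 73); (Wendy, 6, 53)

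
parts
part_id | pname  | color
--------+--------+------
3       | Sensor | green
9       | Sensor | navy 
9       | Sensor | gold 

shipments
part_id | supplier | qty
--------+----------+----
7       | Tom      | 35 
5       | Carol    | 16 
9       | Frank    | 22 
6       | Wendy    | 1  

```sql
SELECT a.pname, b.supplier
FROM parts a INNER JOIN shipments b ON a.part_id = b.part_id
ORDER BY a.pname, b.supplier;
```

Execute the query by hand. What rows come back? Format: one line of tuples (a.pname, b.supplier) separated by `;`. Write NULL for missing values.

INNER JOIN keeps only pairs where the ON condition holds.
Matching on a.part_id = b.part_id.
- part_id=3: no matching b row, dropped.
- part_id=9: 1 matching b row(s), so 1 row(s) emitted.
- part_id=9: 1 matching b row(s), so 1 row(s) emitted.
After projecting and ordering:
a.pname | b.supplier
Sensor | Frank
Sensor | Frank

(Sensor, Frank); (Sensor, Frank)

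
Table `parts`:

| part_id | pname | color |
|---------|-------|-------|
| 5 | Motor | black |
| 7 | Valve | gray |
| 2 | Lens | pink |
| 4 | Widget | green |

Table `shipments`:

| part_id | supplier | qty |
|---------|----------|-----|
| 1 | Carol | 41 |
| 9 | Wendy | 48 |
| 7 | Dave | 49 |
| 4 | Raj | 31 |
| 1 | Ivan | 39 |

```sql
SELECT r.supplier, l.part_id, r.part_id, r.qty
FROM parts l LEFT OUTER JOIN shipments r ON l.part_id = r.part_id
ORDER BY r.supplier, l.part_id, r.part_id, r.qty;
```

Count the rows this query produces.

LEFT JOIN keeps every row from `parts`; unmatched rows get NULL for `shipments`'s columns.
Matching on l.part_id = r.part_id.
- l (part_id=5) has no partner → padded with NULL.
- l (part_id=7) pairs with 1 row(s) of r.
- l (part_id=2) has no partner → padded with NULL.
- l (part_id=4) pairs with 1 row(s) of r.
Total: 2 matched + 2 padded = 4 rows.

4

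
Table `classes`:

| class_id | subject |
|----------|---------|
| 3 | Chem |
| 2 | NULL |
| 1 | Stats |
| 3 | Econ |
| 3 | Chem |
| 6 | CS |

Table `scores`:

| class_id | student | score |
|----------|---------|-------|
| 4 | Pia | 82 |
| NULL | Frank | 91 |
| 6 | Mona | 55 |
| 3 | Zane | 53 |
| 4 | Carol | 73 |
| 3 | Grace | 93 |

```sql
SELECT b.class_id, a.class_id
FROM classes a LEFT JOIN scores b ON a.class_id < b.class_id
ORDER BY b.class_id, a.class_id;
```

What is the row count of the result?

20

LEFT JOIN keeps every row from `classes`; unmatched rows get NULL for `scores`'s columns.
Matching on a.class_id < b.class_id. A NULL in a compared column never satisfies the condition.
- a (class_id=3) pairs with 3 row(s) of b.
- a (class_id=2) pairs with 5 row(s) of b.
- a (class_id=1) pairs with 5 row(s) of b.
- a (class_id=3) pairs with 3 row(s) of b.
- a (class_id=3) pairs with 3 row(s) of b.
- a (class_id=6) has no partner → padded with NULL.
Total: 19 matched + 1 padded = 20 rows.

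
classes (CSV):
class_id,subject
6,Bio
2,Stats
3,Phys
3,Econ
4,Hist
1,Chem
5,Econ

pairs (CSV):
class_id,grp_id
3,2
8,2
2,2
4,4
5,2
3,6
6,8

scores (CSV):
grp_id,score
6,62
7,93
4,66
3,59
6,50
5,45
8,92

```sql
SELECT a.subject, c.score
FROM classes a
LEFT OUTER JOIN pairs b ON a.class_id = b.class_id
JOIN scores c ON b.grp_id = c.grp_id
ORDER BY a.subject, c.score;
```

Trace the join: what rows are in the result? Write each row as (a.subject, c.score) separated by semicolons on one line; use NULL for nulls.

Joins associate left-to-right: classes LEFT JOIN pairs on class_id gives 9 intermediate row(s).
Then INNER JOIN `scores c` on grp_id: keep only rows whose b.grp_id appears in c.

(Bio, 92); (Econ, 50); (Econ, 62); (Hist, 66); (Phys, 50); (Phys, 62)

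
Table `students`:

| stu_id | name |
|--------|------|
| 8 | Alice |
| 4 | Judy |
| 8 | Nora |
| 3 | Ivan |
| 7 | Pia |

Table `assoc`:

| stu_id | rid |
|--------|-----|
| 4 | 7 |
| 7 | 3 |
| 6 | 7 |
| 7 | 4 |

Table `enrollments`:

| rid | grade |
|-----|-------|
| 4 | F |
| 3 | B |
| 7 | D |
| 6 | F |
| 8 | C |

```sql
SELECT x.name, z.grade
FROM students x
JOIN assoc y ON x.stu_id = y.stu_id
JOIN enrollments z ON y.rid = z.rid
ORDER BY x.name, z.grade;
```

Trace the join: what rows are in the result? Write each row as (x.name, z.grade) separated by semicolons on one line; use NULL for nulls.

(Judy, D); (Pia, B); (Pia, F)

Evaluate left to right. First `students x INNER JOIN assoc y` on stu_id: 3 row(s).
Then INNER JOIN `enrollments z` on rid: keep only rows whose y.rid appears in z.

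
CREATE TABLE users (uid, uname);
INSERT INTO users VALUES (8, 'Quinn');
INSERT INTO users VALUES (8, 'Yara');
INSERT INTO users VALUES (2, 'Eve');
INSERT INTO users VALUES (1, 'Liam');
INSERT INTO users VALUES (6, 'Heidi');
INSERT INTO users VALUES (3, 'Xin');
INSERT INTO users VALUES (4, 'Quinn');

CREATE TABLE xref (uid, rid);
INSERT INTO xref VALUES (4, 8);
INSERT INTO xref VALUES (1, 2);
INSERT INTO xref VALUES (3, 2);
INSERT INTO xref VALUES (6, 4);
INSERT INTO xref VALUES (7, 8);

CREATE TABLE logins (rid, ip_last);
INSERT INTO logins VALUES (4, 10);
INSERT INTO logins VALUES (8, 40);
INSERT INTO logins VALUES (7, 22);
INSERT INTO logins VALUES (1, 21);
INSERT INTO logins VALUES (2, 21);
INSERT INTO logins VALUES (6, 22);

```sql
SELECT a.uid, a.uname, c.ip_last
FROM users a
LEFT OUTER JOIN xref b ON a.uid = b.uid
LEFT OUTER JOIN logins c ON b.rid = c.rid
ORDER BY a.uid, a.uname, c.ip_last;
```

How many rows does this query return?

7

Evaluate left to right. First `users a LEFT JOIN xref b` on uid: 7 row(s).
Then LEFT JOIN `logins c` on rid: each of those 7 rows is kept; rows whose b.rid has no match in c get NULL for c's columns.
Result: 7 row(s).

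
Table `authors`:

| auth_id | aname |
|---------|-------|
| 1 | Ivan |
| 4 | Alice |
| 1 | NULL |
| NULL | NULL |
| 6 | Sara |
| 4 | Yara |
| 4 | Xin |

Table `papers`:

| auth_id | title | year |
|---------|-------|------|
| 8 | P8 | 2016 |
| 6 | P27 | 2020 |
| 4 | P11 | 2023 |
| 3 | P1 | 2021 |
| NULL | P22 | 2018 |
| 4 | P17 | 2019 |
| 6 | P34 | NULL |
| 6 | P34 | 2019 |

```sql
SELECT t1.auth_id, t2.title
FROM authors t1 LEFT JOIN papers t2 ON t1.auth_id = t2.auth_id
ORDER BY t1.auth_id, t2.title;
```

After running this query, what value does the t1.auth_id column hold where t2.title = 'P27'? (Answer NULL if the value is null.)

6

LEFT JOIN keeps every row from `authors`; unmatched rows get NULL for `papers`'s columns.
Matching on t1.auth_id = t2.auth_id. A NULL in a compared column never satisfies the condition.
- t1 row (auth_id=1): no match → kept, t2 columns NULL.
- t1 row (auth_id=4): matches 2 t2 row(s) → 2 output row(s).
- t1 row (auth_id=1): no match → kept, t2 columns NULL.
- t1 row (auth_id=NULL): no match → kept, t2 columns NULL.
- t1 row (auth_id=6): matches 3 t2 row(s) → 3 output row(s).
- t1 row (auth_id=4): matches 2 t2 row(s) → 2 output row(s).
- t1 row (auth_id=4): matches 2 t2 row(s) → 2 output row(s).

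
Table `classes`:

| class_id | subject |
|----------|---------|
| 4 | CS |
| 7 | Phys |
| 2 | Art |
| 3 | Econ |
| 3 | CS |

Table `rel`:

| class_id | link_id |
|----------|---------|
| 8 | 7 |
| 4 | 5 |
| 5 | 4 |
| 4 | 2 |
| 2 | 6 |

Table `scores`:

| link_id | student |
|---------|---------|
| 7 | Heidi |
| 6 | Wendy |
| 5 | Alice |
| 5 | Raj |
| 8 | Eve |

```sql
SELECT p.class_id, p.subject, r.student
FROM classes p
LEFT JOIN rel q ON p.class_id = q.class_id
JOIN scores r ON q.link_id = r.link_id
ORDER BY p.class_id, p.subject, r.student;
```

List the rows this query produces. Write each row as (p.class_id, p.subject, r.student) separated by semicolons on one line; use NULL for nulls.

(2, Art, Wendy); (4, CS, Alice); (4, CS, Raj)

Step 1 — p LEFT JOIN q on class_id → 6 row(s).
Then INNER JOIN `scores r` on link_id: keep only rows whose q.link_id appears in r.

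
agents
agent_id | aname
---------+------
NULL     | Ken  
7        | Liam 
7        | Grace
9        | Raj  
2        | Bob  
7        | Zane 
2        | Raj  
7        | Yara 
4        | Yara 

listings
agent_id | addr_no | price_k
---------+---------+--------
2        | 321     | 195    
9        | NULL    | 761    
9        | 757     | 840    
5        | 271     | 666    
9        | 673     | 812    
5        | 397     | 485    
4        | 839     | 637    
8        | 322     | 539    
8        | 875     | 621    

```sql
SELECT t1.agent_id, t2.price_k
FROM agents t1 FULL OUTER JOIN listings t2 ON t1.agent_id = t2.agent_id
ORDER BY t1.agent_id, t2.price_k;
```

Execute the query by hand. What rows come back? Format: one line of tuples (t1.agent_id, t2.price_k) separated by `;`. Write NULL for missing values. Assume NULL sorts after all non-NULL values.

(2, 195); (2, 195); (4, 637); (7, NULL); (7, NULL); (7, NULL); (7, NULL); (9, 761); (9, 812); (9, 840); (NULL, 485); (NULL, 539); (NULL, 621); (NULL, 666); (NULL, NULL)

FULL OUTER JOIN keeps every row from both sides; unmatched rows get NULL for the other side's columns.
Matching on t1.agent_id = t2.agent_id. A NULL in a compared column never satisfies the condition.
- t1[0] agent_id=NULL → no match; kept with NULLs on the t2 side.
- t1[1] agent_id=7 → no match; kept with NULLs on the t2 side.
- t1[2] agent_id=7 → no match; kept with NULLs on the t2 side.
- t1[3] agent_id=9 → 3 match(es) in t2 → 3 row(s).
- t1[4] agent_id=2 → 1 match(es) in t2 → 1 row(s).
- t1[5] agent_id=7 → no match; kept with NULLs on the t2 side.
- t1[6] agent_id=2 → 1 match(es) in t2 → 1 row(s).
- t1[7] agent_id=7 → no match; kept with NULLs on the t2 side.
- t1[8] agent_id=4 → 1 match(es) in t2 → 1 row(s).
- plus 4 unmatched t2 row(s), each kept with NULL t1 columns.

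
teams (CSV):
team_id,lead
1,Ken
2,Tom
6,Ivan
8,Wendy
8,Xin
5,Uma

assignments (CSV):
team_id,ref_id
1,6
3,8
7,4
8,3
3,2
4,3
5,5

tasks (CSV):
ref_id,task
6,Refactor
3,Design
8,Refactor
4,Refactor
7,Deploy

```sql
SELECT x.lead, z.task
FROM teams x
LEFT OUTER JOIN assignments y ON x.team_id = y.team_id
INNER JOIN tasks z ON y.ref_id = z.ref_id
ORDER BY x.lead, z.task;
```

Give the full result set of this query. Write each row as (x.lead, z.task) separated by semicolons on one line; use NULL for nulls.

(Ken, Refactor); (Wendy, Design); (Xin, Design)

Evaluate left to right. First `teams x LEFT JOIN assignments y` on team_id: 6 row(s).
Then INNER JOIN `tasks z` on ref_id: keep only rows whose y.ref_id appears in z.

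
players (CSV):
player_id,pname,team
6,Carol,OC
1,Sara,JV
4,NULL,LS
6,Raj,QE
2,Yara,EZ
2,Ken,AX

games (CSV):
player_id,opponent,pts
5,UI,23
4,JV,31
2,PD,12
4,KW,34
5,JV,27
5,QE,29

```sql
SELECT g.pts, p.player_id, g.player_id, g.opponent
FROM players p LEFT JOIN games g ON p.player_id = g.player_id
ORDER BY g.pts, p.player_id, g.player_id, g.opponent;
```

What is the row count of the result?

7

LEFT JOIN keeps every row from `players`; unmatched rows get NULL for `games`'s columns.
Matching on p.player_id = g.player_id.
- p (player_id=6) has no partner → padded with NULL.
- p (player_id=1) has no partner → padded with NULL.
- p (player_id=4) pairs with 2 row(s) of g.
- p (player_id=6) has no partner → padded with NULL.
- p (player_id=2) pairs with 1 row(s) of g.
- p (player_id=2) pairs with 1 row(s) of g.
Total: 4 matched + 3 padded = 7 rows.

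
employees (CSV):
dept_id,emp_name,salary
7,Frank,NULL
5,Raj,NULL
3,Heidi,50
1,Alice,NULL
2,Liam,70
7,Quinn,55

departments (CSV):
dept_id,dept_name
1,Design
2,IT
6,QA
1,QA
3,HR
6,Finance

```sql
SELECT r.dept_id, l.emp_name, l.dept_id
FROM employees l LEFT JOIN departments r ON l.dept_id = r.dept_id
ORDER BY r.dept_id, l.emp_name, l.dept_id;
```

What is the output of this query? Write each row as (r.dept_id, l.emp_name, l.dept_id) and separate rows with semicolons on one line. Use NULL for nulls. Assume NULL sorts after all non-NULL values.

(1, Alice, 1); (1, Alice, 1); (2, Liam, 2); (3, Heidi, 3); (NULL, Frank, 7); (NULL, Quinn, 7); (NULL, Raj, 5)

LEFT JOIN keeps every row from `employees`; unmatched rows get NULL for `departments`'s columns.
Matching on l.dept_id = r.dept_id.
Matched pairs: 4; unmatched l rows kept: 3.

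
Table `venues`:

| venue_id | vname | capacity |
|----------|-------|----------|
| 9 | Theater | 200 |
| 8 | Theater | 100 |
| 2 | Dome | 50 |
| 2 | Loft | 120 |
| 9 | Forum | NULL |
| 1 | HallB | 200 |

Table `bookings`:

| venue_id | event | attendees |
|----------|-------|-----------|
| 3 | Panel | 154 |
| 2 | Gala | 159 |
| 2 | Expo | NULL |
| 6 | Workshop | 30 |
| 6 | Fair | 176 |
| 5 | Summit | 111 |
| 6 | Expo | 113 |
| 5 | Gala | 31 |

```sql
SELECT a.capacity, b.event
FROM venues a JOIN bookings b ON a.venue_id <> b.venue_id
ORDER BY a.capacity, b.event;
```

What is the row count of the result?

44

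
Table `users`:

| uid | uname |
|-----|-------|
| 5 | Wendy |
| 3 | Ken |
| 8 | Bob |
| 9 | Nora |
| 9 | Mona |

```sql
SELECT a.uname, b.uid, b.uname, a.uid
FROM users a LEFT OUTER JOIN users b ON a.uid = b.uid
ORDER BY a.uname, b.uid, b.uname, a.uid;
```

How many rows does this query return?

7

LEFT JOIN keeps every row from `users a`; unmatched rows get NULL for `users b`'s columns.
Matching on a.uid = b.uid.
- a row (uid=5): matches 1 b row(s) → 1 output row(s).
- a row (uid=3): matches 1 b row(s) → 1 output row(s).
- a row (uid=8): matches 1 b row(s) → 1 output row(s).
- a row (uid=9): matches 2 b row(s) → 2 output row(s).
- a row (uid=9): matches 2 b row(s) → 2 output row(s).
Total: 7 rows.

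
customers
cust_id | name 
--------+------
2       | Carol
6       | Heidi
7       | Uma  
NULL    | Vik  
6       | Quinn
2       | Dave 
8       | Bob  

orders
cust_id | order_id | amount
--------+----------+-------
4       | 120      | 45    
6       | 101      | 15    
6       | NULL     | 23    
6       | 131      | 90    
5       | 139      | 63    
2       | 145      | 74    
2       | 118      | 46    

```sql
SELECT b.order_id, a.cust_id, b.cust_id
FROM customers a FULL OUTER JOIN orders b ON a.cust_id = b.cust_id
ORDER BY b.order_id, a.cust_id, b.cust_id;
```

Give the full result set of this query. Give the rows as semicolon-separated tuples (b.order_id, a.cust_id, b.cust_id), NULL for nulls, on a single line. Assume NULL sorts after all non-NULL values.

(101, 6, 6); (101, 6, 6); (118, 2, 2); (118, 2, 2); (120, NULL, 4); (131, 6, 6); (131, 6, 6); (139, NULL, 5); (145, 2, 2); (145, 2, 2); (NULL, 6, 6); (NULL, 6, 6); (NULL, 7, NULL); (NULL, 8, NULL); (NULL, NULL, NULL)

FULL OUTER JOIN keeps every row from both sides; unmatched rows get NULL for the other side's columns.
Matching on a.cust_id = b.cust_id. A NULL in a compared column never satisfies the condition.
Matched pairs: 10; unmatched a rows kept: 3; unmatched b rows kept: 2.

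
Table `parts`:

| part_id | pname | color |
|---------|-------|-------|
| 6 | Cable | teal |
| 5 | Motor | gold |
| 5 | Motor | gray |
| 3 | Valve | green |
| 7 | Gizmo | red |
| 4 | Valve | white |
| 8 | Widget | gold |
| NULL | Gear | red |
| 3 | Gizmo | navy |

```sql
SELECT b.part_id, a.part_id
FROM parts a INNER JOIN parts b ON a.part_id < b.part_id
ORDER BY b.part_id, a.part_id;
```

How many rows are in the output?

INNER JOIN keeps only pairs where the ON condition holds.
Matching on a.part_id < b.part_id. A NULL in a compared column never satisfies the condition.
- part_id=6: 2 matching b row(s), so 2 row(s) emitted.
- part_id=5: 3 matching b row(s), so 3 row(s) emitted.
- part_id=5: 3 matching b row(s), so 3 row(s) emitted.
- part_id=3: 6 matching b row(s), so 6 row(s) emitted.
- part_id=7: 1 matching b row(s), so 1 row(s) emitted.
- part_id=4: 5 matching b row(s), so 5 row(s) emitted.
- part_id=8: no matching b row, dropped.
- part_id=NULL: no matching b row, dropped.
- part_id=3: 6 matching b row(s), so 6 row(s) emitted.
Total: 26 rows.

26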